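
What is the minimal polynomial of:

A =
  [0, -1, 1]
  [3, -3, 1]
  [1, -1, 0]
x^3 + 3*x^2 + 3*x + 1

The characteristic polynomial is χ_A(x) = (x + 1)^3, so the eigenvalues are known. The minimal polynomial is
  m_A(x) = Π_λ (x − λ)^{k_λ}
where k_λ is the size of the *largest* Jordan block for λ (equivalently, the smallest k with (A − λI)^k v = 0 for every generalised eigenvector v of λ).

  λ = -1: largest Jordan block has size 3, contributing (x + 1)^3

So m_A(x) = (x + 1)^3 = x^3 + 3*x^2 + 3*x + 1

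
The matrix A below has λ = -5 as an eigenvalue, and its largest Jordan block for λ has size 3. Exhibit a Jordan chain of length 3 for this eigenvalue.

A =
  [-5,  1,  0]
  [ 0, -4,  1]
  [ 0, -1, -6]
A Jordan chain for λ = -5 of length 3:
v_1 = (1, 0, 0)ᵀ
v_2 = (1, 1, -1)ᵀ
v_3 = (0, 1, 0)ᵀ

Let N = A − (-5)·I. We want v_3 with N^3 v_3 = 0 but N^2 v_3 ≠ 0; then v_{j-1} := N · v_j for j = 3, …, 2.

Pick v_3 = (0, 1, 0)ᵀ.
Then v_2 = N · v_3 = (1, 1, -1)ᵀ.
Then v_1 = N · v_2 = (1, 0, 0)ᵀ.

Sanity check: (A − (-5)·I) v_1 = (0, 0, 0)ᵀ = 0. ✓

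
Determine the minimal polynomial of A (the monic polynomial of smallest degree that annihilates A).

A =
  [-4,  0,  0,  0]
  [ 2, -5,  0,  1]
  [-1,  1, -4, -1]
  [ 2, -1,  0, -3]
x^2 + 8*x + 16

The characteristic polynomial is χ_A(x) = (x + 4)^4, so the eigenvalues are known. The minimal polynomial is
  m_A(x) = Π_λ (x − λ)^{k_λ}
where k_λ is the size of the *largest* Jordan block for λ (equivalently, the smallest k with (A − λI)^k v = 0 for every generalised eigenvector v of λ).

  λ = -4: largest Jordan block has size 2, contributing (x + 4)^2

So m_A(x) = (x + 4)^2 = x^2 + 8*x + 16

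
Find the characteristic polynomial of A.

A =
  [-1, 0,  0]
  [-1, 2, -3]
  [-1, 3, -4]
x^3 + 3*x^2 + 3*x + 1

Expanding det(x·I − A) (e.g. by cofactor expansion or by noting that A is similar to its Jordan form J, which has the same characteristic polynomial as A) gives
  χ_A(x) = x^3 + 3*x^2 + 3*x + 1
which factors as (x + 1)^3. The eigenvalues (with algebraic multiplicities) are λ = -1 with multiplicity 3.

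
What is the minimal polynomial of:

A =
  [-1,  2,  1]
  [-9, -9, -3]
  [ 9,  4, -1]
x^3 + 11*x^2 + 40*x + 48

The characteristic polynomial is χ_A(x) = (x + 3)*(x + 4)^2, so the eigenvalues are known. The minimal polynomial is
  m_A(x) = Π_λ (x − λ)^{k_λ}
where k_λ is the size of the *largest* Jordan block for λ (equivalently, the smallest k with (A − λI)^k v = 0 for every generalised eigenvector v of λ).

  λ = -4: largest Jordan block has size 2, contributing (x + 4)^2
  λ = -3: largest Jordan block has size 1, contributing (x + 3)

So m_A(x) = (x + 3)*(x + 4)^2 = x^3 + 11*x^2 + 40*x + 48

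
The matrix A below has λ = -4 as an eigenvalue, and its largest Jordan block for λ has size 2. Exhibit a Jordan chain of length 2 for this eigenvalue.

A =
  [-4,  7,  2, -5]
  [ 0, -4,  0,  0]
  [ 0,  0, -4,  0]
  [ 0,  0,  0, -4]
A Jordan chain for λ = -4 of length 2:
v_1 = (7, 0, 0, 0)ᵀ
v_2 = (0, 1, 0, 0)ᵀ

Let N = A − (-4)·I. We want v_2 with N^2 v_2 = 0 but N^1 v_2 ≠ 0; then v_{j-1} := N · v_j for j = 2, …, 2.

Pick v_2 = (0, 1, 0, 0)ᵀ.
Then v_1 = N · v_2 = (7, 0, 0, 0)ᵀ.

Sanity check: (A − (-4)·I) v_1 = (0, 0, 0, 0)ᵀ = 0. ✓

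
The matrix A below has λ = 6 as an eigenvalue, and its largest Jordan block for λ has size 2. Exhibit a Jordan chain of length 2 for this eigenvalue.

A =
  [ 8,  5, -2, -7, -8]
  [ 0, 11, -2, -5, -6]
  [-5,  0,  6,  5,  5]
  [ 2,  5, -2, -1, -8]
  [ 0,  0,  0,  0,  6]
A Jordan chain for λ = 6 of length 2:
v_1 = (2, 0, -5, 2, 0)ᵀ
v_2 = (1, 0, 0, 0, 0)ᵀ

Let N = A − (6)·I. We want v_2 with N^2 v_2 = 0 but N^1 v_2 ≠ 0; then v_{j-1} := N · v_j for j = 2, …, 2.

Pick v_2 = (1, 0, 0, 0, 0)ᵀ.
Then v_1 = N · v_2 = (2, 0, -5, 2, 0)ᵀ.

Sanity check: (A − (6)·I) v_1 = (0, 0, 0, 0, 0)ᵀ = 0. ✓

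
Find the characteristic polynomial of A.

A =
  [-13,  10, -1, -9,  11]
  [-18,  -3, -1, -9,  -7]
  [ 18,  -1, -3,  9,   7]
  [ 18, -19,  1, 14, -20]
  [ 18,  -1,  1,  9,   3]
x^5 + 2*x^4 - 47*x^3 - 116*x^2 + 560*x + 1600

Expanding det(x·I − A) (e.g. by cofactor expansion or by noting that A is similar to its Jordan form J, which has the same characteristic polynomial as A) gives
  χ_A(x) = x^5 + 2*x^4 - 47*x^3 - 116*x^2 + 560*x + 1600
which factors as (x - 5)^2*(x + 4)^3. The eigenvalues (with algebraic multiplicities) are λ = -4 with multiplicity 3, λ = 5 with multiplicity 2.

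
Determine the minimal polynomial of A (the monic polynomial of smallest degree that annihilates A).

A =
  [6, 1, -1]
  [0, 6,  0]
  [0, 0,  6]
x^2 - 12*x + 36

The characteristic polynomial is χ_A(x) = (x - 6)^3, so the eigenvalues are known. The minimal polynomial is
  m_A(x) = Π_λ (x − λ)^{k_λ}
where k_λ is the size of the *largest* Jordan block for λ (equivalently, the smallest k with (A − λI)^k v = 0 for every generalised eigenvector v of λ).

  λ = 6: largest Jordan block has size 2, contributing (x − 6)^2

So m_A(x) = (x - 6)^2 = x^2 - 12*x + 36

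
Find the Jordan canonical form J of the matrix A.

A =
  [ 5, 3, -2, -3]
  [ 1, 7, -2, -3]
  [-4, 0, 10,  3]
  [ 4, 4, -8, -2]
J_2(4) ⊕ J_2(6)

The characteristic polynomial is
  det(x·I − A) = x^4 - 20*x^3 + 148*x^2 - 480*x + 576 = (x - 6)^2*(x - 4)^2

Eigenvalues and multiplicities (the geometric multiplicity of λ is n − rank(A − λI), which equals the number of Jordan blocks for λ):
  λ = 4: algebraic multiplicity = 2, geometric multiplicity = 1
  λ = 6: algebraic multiplicity = 2, geometric multiplicity = 1

Determining the block sizes for each eigenvalue:
  λ = 4: one block (gm = 1), so the single block has size am = 2 → block sizes [2]
  λ = 6: one block (gm = 1), so the single block has size am = 2 → block sizes [2]

Assembling the blocks gives a Jordan form
J =
  [4, 1, 0, 0]
  [0, 4, 0, 0]
  [0, 0, 6, 1]
  [0, 0, 0, 6]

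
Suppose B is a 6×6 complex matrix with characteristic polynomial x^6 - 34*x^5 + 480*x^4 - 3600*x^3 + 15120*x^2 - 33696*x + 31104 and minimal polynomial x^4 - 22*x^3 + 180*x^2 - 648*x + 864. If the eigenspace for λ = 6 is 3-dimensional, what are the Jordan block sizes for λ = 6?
Block sizes for λ = 6: [3, 1, 1]

Step 1 — from the characteristic polynomial, algebraic multiplicity of λ = 6 is 5. From dim ker(B − (6)·I) = 3, there are exactly 3 Jordan blocks for λ = 6.
Step 2 — from the minimal polynomial, the factor (x − 6)^3 tells us the largest block for λ = 6 has size 3.
Step 3 — with total size 5, 3 blocks, and largest block 3, the block sizes (in nonincreasing order) are [3, 1, 1].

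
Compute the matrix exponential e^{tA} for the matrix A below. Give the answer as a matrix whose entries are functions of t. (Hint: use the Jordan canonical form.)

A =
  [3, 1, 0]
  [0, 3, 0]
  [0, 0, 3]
e^{tA} =
  [exp(3*t), t*exp(3*t), 0]
  [0, exp(3*t), 0]
  [0, 0, exp(3*t)]

Strategy: write A = P · J · P⁻¹ where J is a Jordan canonical form, so e^{tA} = P · e^{tJ} · P⁻¹, and e^{tJ} can be computed block-by-block.

A has Jordan form
J =
  [3, 1, 0]
  [0, 3, 0]
  [0, 0, 3]
(up to reordering of blocks).

Per-block formulas:
  For a 1×1 block at λ = 3: exp(t · [3]) = [e^(3t)].
  For a 2×2 Jordan block J_2(3): exp(t · J_2(3)) = e^(3t)·(I + t·N), where N is the 2×2 nilpotent shift.

After assembling e^{tJ} and conjugating by P, we get:

e^{tA} =
  [exp(3*t), t*exp(3*t), 0]
  [0, exp(3*t), 0]
  [0, 0, exp(3*t)]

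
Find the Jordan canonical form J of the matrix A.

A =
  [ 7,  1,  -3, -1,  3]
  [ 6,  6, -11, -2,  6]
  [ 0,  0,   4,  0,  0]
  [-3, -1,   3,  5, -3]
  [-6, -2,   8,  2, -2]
J_3(4) ⊕ J_1(4) ⊕ J_1(4)

The characteristic polynomial is
  det(x·I − A) = x^5 - 20*x^4 + 160*x^3 - 640*x^2 + 1280*x - 1024 = (x - 4)^5

Eigenvalues and multiplicities (the geometric multiplicity of λ is n − rank(A − λI), which equals the number of Jordan blocks for λ):
  λ = 4: algebraic multiplicity = 5, geometric multiplicity = 3

Determining the block sizes for each eigenvalue:
  λ = 4: with am = 5 and gm = 3, the partition is not yet determined (e.g. several partitions of 5 into 3 parts exist). Let N = A − (4)·I. Computing rank(N^1) = 2, rank(N^2) = 1, rank(N^3) = 0; the number of blocks of size ≥ j is rank(N^{j−1}) − rank(N^j), giving [3, 1, 1]. So we have 1 block(s) of size 3, 2 block(s) of size 1 → block sizes [3, 1, 1]

Assembling the blocks gives a Jordan form
J =
  [4, 1, 0, 0, 0]
  [0, 4, 1, 0, 0]
  [0, 0, 4, 0, 0]
  [0, 0, 0, 4, 0]
  [0, 0, 0, 0, 4]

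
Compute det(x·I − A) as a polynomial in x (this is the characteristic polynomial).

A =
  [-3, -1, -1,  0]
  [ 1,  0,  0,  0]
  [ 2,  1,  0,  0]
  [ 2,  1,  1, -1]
x^4 + 4*x^3 + 6*x^2 + 4*x + 1

Expanding det(x·I − A) (e.g. by cofactor expansion or by noting that A is similar to its Jordan form J, which has the same characteristic polynomial as A) gives
  χ_A(x) = x^4 + 4*x^3 + 6*x^2 + 4*x + 1
which factors as (x + 1)^4. The eigenvalues (with algebraic multiplicities) are λ = -1 with multiplicity 4.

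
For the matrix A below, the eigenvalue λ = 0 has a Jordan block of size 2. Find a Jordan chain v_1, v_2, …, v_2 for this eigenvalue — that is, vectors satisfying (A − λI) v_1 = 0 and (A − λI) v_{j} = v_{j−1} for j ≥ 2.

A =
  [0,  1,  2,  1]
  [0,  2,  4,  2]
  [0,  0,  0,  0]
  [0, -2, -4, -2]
A Jordan chain for λ = 0 of length 2:
v_1 = (1, 2, 0, -2)ᵀ
v_2 = (0, 1, 0, 0)ᵀ

Let N = A − (0)·I. We want v_2 with N^2 v_2 = 0 but N^1 v_2 ≠ 0; then v_{j-1} := N · v_j for j = 2, …, 2.

Pick v_2 = (0, 1, 0, 0)ᵀ.
Then v_1 = N · v_2 = (1, 2, 0, -2)ᵀ.

Sanity check: (A − (0)·I) v_1 = (0, 0, 0, 0)ᵀ = 0. ✓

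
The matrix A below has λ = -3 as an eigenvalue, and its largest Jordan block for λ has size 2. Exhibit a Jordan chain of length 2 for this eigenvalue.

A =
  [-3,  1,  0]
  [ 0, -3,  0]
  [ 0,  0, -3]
A Jordan chain for λ = -3 of length 2:
v_1 = (1, 0, 0)ᵀ
v_2 = (0, 1, 0)ᵀ

Let N = A − (-3)·I. We want v_2 with N^2 v_2 = 0 but N^1 v_2 ≠ 0; then v_{j-1} := N · v_j for j = 2, …, 2.

Pick v_2 = (0, 1, 0)ᵀ.
Then v_1 = N · v_2 = (1, 0, 0)ᵀ.

Sanity check: (A − (-3)·I) v_1 = (0, 0, 0)ᵀ = 0. ✓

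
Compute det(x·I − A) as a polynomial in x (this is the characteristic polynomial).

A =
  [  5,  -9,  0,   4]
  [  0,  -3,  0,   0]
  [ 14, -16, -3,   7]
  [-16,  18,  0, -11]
x^4 + 12*x^3 + 54*x^2 + 108*x + 81

Expanding det(x·I − A) (e.g. by cofactor expansion or by noting that A is similar to its Jordan form J, which has the same characteristic polynomial as A) gives
  χ_A(x) = x^4 + 12*x^3 + 54*x^2 + 108*x + 81
which factors as (x + 3)^4. The eigenvalues (with algebraic multiplicities) are λ = -3 with multiplicity 4.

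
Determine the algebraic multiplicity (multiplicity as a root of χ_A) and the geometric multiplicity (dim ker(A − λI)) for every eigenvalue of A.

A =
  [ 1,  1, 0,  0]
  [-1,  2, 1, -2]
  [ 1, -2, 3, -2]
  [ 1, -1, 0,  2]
λ = 2: alg = 4, geom = 2

Step 1 — factor the characteristic polynomial to read off the algebraic multiplicities:
  χ_A(x) = (x - 2)^4

Step 2 — compute geometric multiplicities via the rank-nullity identity g(λ) = n − rank(A − λI):
  rank(A − (2)·I) = 2, so dim ker(A − (2)·I) = n − 2 = 2

Summary:
  λ = 2: algebraic multiplicity = 4, geometric multiplicity = 2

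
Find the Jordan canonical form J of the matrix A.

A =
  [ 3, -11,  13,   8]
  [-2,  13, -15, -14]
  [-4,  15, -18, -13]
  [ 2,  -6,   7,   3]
J_3(-1) ⊕ J_1(4)

The characteristic polynomial is
  det(x·I − A) = x^4 - x^3 - 9*x^2 - 11*x - 4 = (x - 4)*(x + 1)^3

Eigenvalues and multiplicities (the geometric multiplicity of λ is n − rank(A − λI), which equals the number of Jordan blocks for λ):
  λ = -1: algebraic multiplicity = 3, geometric multiplicity = 1
  λ = 4: algebraic multiplicity = 1, geometric multiplicity = 1

Determining the block sizes for each eigenvalue:
  λ = -1: one block (gm = 1), so the single block has size am = 3 → block sizes [3]
  λ = 4: one block (gm = 1), so the single block has size am = 1 → block sizes [1]

Assembling the blocks gives a Jordan form
J =
  [-1,  1,  0, 0]
  [ 0, -1,  1, 0]
  [ 0,  0, -1, 0]
  [ 0,  0,  0, 4]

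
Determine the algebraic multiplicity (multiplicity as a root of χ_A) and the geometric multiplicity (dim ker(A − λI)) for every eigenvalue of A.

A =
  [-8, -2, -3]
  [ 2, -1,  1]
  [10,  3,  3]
λ = -2: alg = 3, geom = 1

Step 1 — factor the characteristic polynomial to read off the algebraic multiplicities:
  χ_A(x) = (x + 2)^3

Step 2 — compute geometric multiplicities via the rank-nullity identity g(λ) = n − rank(A − λI):
  rank(A − (-2)·I) = 2, so dim ker(A − (-2)·I) = n − 2 = 1

Summary:
  λ = -2: algebraic multiplicity = 3, geometric multiplicity = 1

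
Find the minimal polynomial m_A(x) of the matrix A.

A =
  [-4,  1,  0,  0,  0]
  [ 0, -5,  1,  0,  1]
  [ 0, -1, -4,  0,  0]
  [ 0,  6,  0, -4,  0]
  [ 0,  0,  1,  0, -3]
x^3 + 12*x^2 + 48*x + 64

The characteristic polynomial is χ_A(x) = (x + 4)^5, so the eigenvalues are known. The minimal polynomial is
  m_A(x) = Π_λ (x − λ)^{k_λ}
where k_λ is the size of the *largest* Jordan block for λ (equivalently, the smallest k with (A − λI)^k v = 0 for every generalised eigenvector v of λ).

  λ = -4: largest Jordan block has size 3, contributing (x + 4)^3

So m_A(x) = (x + 4)^3 = x^3 + 12*x^2 + 48*x + 64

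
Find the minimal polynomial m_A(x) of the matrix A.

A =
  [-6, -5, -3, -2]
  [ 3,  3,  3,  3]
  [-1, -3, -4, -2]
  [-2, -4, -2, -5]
x^3 + 9*x^2 + 27*x + 27

The characteristic polynomial is χ_A(x) = (x + 3)^4, so the eigenvalues are known. The minimal polynomial is
  m_A(x) = Π_λ (x − λ)^{k_λ}
where k_λ is the size of the *largest* Jordan block for λ (equivalently, the smallest k with (A − λI)^k v = 0 for every generalised eigenvector v of λ).

  λ = -3: largest Jordan block has size 3, contributing (x + 3)^3

So m_A(x) = (x + 3)^3 = x^3 + 9*x^2 + 27*x + 27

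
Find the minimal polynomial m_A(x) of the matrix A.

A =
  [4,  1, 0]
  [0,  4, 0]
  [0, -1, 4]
x^2 - 8*x + 16

The characteristic polynomial is χ_A(x) = (x - 4)^3, so the eigenvalues are known. The minimal polynomial is
  m_A(x) = Π_λ (x − λ)^{k_λ}
where k_λ is the size of the *largest* Jordan block for λ (equivalently, the smallest k with (A − λI)^k v = 0 for every generalised eigenvector v of λ).

  λ = 4: largest Jordan block has size 2, contributing (x − 4)^2

So m_A(x) = (x - 4)^2 = x^2 - 8*x + 16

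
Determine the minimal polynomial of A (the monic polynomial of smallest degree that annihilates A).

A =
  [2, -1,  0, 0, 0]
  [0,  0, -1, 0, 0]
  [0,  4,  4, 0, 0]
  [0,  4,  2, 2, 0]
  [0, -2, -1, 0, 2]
x^3 - 6*x^2 + 12*x - 8

The characteristic polynomial is χ_A(x) = (x - 2)^5, so the eigenvalues are known. The minimal polynomial is
  m_A(x) = Π_λ (x − λ)^{k_λ}
where k_λ is the size of the *largest* Jordan block for λ (equivalently, the smallest k with (A − λI)^k v = 0 for every generalised eigenvector v of λ).

  λ = 2: largest Jordan block has size 3, contributing (x − 2)^3

So m_A(x) = (x - 2)^3 = x^3 - 6*x^2 + 12*x - 8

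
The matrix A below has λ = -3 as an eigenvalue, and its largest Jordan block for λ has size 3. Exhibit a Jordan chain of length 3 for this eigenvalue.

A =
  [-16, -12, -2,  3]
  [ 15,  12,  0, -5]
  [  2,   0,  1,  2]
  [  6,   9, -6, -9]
A Jordan chain for λ = -3 of length 3:
v_1 = (3, 0, -6, 9)ᵀ
v_2 = (-13, 15, 2, 6)ᵀ
v_3 = (1, 0, 0, 0)ᵀ

Let N = A − (-3)·I. We want v_3 with N^3 v_3 = 0 but N^2 v_3 ≠ 0; then v_{j-1} := N · v_j for j = 3, …, 2.

Pick v_3 = (1, 0, 0, 0)ᵀ.
Then v_2 = N · v_3 = (-13, 15, 2, 6)ᵀ.
Then v_1 = N · v_2 = (3, 0, -6, 9)ᵀ.

Sanity check: (A − (-3)·I) v_1 = (0, 0, 0, 0)ᵀ = 0. ✓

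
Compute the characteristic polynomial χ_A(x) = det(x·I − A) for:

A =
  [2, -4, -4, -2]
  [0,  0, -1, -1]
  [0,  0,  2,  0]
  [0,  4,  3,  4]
x^4 - 8*x^3 + 24*x^2 - 32*x + 16

Expanding det(x·I − A) (e.g. by cofactor expansion or by noting that A is similar to its Jordan form J, which has the same characteristic polynomial as A) gives
  χ_A(x) = x^4 - 8*x^3 + 24*x^2 - 32*x + 16
which factors as (x - 2)^4. The eigenvalues (with algebraic multiplicities) are λ = 2 with multiplicity 4.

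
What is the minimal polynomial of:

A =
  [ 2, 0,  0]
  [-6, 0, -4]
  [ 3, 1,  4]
x^2 - 4*x + 4

The characteristic polynomial is χ_A(x) = (x - 2)^3, so the eigenvalues are known. The minimal polynomial is
  m_A(x) = Π_λ (x − λ)^{k_λ}
where k_λ is the size of the *largest* Jordan block for λ (equivalently, the smallest k with (A − λI)^k v = 0 for every generalised eigenvector v of λ).

  λ = 2: largest Jordan block has size 2, contributing (x − 2)^2

So m_A(x) = (x - 2)^2 = x^2 - 4*x + 4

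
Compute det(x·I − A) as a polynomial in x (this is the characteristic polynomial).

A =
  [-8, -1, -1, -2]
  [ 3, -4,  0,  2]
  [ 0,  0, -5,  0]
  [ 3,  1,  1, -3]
x^4 + 20*x^3 + 150*x^2 + 500*x + 625

Expanding det(x·I − A) (e.g. by cofactor expansion or by noting that A is similar to its Jordan form J, which has the same characteristic polynomial as A) gives
  χ_A(x) = x^4 + 20*x^3 + 150*x^2 + 500*x + 625
which factors as (x + 5)^4. The eigenvalues (with algebraic multiplicities) are λ = -5 with multiplicity 4.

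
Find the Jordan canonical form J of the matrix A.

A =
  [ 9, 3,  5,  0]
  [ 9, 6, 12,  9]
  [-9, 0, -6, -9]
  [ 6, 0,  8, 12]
J_1(3) ⊕ J_2(6) ⊕ J_1(6)

The characteristic polynomial is
  det(x·I − A) = x^4 - 21*x^3 + 162*x^2 - 540*x + 648 = (x - 6)^3*(x - 3)

Eigenvalues and multiplicities (the geometric multiplicity of λ is n − rank(A − λI), which equals the number of Jordan blocks for λ):
  λ = 3: algebraic multiplicity = 1, geometric multiplicity = 1
  λ = 6: algebraic multiplicity = 3, geometric multiplicity = 2

Determining the block sizes for each eigenvalue:
  λ = 3: one block (gm = 1), so the single block has size am = 1 → block sizes [1]
  λ = 6: 2 blocks summing to 3 forces exactly one block of size 2 and the rest size 1 → block sizes [2, 1]

Assembling the blocks gives a Jordan form
J =
  [3, 0, 0, 0]
  [0, 6, 1, 0]
  [0, 0, 6, 0]
  [0, 0, 0, 6]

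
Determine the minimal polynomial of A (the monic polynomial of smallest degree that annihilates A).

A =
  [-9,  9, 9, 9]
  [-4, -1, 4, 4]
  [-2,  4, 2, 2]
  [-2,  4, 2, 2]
x^3 + 6*x^2 + 9*x

The characteristic polynomial is χ_A(x) = x^2*(x + 3)^2, so the eigenvalues are known. The minimal polynomial is
  m_A(x) = Π_λ (x − λ)^{k_λ}
where k_λ is the size of the *largest* Jordan block for λ (equivalently, the smallest k with (A − λI)^k v = 0 for every generalised eigenvector v of λ).

  λ = -3: largest Jordan block has size 2, contributing (x + 3)^2
  λ = 0: largest Jordan block has size 1, contributing (x − 0)

So m_A(x) = x*(x + 3)^2 = x^3 + 6*x^2 + 9*x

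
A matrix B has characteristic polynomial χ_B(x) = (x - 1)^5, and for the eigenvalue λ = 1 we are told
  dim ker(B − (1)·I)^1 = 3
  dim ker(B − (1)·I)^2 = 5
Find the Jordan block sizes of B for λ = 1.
Block sizes for λ = 1: [2, 2, 1]

From the dimensions of kernels of powers, the number of Jordan blocks of size at least j is d_j − d_{j−1} where d_j = dim ker(N^j) (with d_0 = 0). Computing the differences gives [3, 2].
The number of blocks of size exactly k is (#blocks of size ≥ k) − (#blocks of size ≥ k + 1), so the partition is: 1 block(s) of size 1, 2 block(s) of size 2.
In nonincreasing order the block sizes are [2, 2, 1].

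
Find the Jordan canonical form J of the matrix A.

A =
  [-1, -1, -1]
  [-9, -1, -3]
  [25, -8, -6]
J_2(-5) ⊕ J_1(2)

The characteristic polynomial is
  det(x·I − A) = x^3 + 8*x^2 + 5*x - 50 = (x - 2)*(x + 5)^2

Eigenvalues and multiplicities (the geometric multiplicity of λ is n − rank(A − λI), which equals the number of Jordan blocks for λ):
  λ = -5: algebraic multiplicity = 2, geometric multiplicity = 1
  λ = 2: algebraic multiplicity = 1, geometric multiplicity = 1

Determining the block sizes for each eigenvalue:
  λ = -5: one block (gm = 1), so the single block has size am = 2 → block sizes [2]
  λ = 2: one block (gm = 1), so the single block has size am = 1 → block sizes [1]

Assembling the blocks gives a Jordan form
J =
  [-5,  1, 0]
  [ 0, -5, 0]
  [ 0,  0, 2]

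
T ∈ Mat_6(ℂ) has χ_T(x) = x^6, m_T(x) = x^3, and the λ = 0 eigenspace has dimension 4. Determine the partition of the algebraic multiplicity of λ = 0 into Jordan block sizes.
Block sizes for λ = 0: [3, 1, 1, 1]

Step 1 — from the characteristic polynomial, algebraic multiplicity of λ = 0 is 6. From dim ker(T − (0)·I) = 4, there are exactly 4 Jordan blocks for λ = 0.
Step 2 — from the minimal polynomial, the factor (x − 0)^3 tells us the largest block for λ = 0 has size 3.
Step 3 — with total size 6, 4 blocks, and largest block 3, the block sizes (in nonincreasing order) are [3, 1, 1, 1].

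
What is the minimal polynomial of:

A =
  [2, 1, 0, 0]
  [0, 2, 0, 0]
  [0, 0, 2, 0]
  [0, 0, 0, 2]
x^2 - 4*x + 4

The characteristic polynomial is χ_A(x) = (x - 2)^4, so the eigenvalues are known. The minimal polynomial is
  m_A(x) = Π_λ (x − λ)^{k_λ}
where k_λ is the size of the *largest* Jordan block for λ (equivalently, the smallest k with (A − λI)^k v = 0 for every generalised eigenvector v of λ).

  λ = 2: largest Jordan block has size 2, contributing (x − 2)^2

So m_A(x) = (x - 2)^2 = x^2 - 4*x + 4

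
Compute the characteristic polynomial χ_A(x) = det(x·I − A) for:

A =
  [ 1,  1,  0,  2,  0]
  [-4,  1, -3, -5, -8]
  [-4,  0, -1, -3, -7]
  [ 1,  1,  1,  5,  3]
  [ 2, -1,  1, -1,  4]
x^5 - 10*x^4 + 40*x^3 - 80*x^2 + 80*x - 32

Expanding det(x·I − A) (e.g. by cofactor expansion or by noting that A is similar to its Jordan form J, which has the same characteristic polynomial as A) gives
  χ_A(x) = x^5 - 10*x^4 + 40*x^3 - 80*x^2 + 80*x - 32
which factors as (x - 2)^5. The eigenvalues (with algebraic multiplicities) are λ = 2 with multiplicity 5.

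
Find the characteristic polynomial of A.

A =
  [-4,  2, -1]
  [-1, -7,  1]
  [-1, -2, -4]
x^3 + 15*x^2 + 75*x + 125

Expanding det(x·I − A) (e.g. by cofactor expansion or by noting that A is similar to its Jordan form J, which has the same characteristic polynomial as A) gives
  χ_A(x) = x^3 + 15*x^2 + 75*x + 125
which factors as (x + 5)^3. The eigenvalues (with algebraic multiplicities) are λ = -5 with multiplicity 3.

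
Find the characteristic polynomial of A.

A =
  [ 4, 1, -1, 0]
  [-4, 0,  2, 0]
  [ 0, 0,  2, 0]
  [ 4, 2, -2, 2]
x^4 - 8*x^3 + 24*x^2 - 32*x + 16

Expanding det(x·I − A) (e.g. by cofactor expansion or by noting that A is similar to its Jordan form J, which has the same characteristic polynomial as A) gives
  χ_A(x) = x^4 - 8*x^3 + 24*x^2 - 32*x + 16
which factors as (x - 2)^4. The eigenvalues (with algebraic multiplicities) are λ = 2 with multiplicity 4.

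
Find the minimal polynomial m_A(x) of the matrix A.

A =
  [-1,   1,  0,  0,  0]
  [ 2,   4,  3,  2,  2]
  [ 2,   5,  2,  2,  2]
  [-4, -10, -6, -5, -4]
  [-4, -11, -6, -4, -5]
x^3 + 3*x^2 + 3*x + 1

The characteristic polynomial is χ_A(x) = (x + 1)^5, so the eigenvalues are known. The minimal polynomial is
  m_A(x) = Π_λ (x − λ)^{k_λ}
where k_λ is the size of the *largest* Jordan block for λ (equivalently, the smallest k with (A − λI)^k v = 0 for every generalised eigenvector v of λ).

  λ = -1: largest Jordan block has size 3, contributing (x + 1)^3

So m_A(x) = (x + 1)^3 = x^3 + 3*x^2 + 3*x + 1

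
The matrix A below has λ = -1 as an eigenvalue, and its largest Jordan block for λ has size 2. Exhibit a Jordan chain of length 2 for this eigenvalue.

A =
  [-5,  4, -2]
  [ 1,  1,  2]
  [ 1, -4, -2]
A Jordan chain for λ = -1 of length 2:
v_1 = (4, 2, -4)ᵀ
v_2 = (0, 1, 0)ᵀ

Let N = A − (-1)·I. We want v_2 with N^2 v_2 = 0 but N^1 v_2 ≠ 0; then v_{j-1} := N · v_j for j = 2, …, 2.

Pick v_2 = (0, 1, 0)ᵀ.
Then v_1 = N · v_2 = (4, 2, -4)ᵀ.

Sanity check: (A − (-1)·I) v_1 = (0, 0, 0)ᵀ = 0. ✓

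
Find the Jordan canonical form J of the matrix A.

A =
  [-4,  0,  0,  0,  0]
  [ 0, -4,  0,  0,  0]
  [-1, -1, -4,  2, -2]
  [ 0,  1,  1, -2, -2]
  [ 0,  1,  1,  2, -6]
J_3(-4) ⊕ J_1(-4) ⊕ J_1(-4)

The characteristic polynomial is
  det(x·I − A) = x^5 + 20*x^4 + 160*x^3 + 640*x^2 + 1280*x + 1024 = (x + 4)^5

Eigenvalues and multiplicities (the geometric multiplicity of λ is n − rank(A − λI), which equals the number of Jordan blocks for λ):
  λ = -4: algebraic multiplicity = 5, geometric multiplicity = 3

Determining the block sizes for each eigenvalue:
  λ = -4: with am = 5 and gm = 3, the partition is not yet determined (e.g. several partitions of 5 into 3 parts exist). Let N = A − (-4)·I. Computing rank(N^1) = 2, rank(N^2) = 1, rank(N^3) = 0; the number of blocks of size ≥ j is rank(N^{j−1}) − rank(N^j), giving [3, 1, 1]. So we have 1 block(s) of size 3, 2 block(s) of size 1 → block sizes [3, 1, 1]

Assembling the blocks gives a Jordan form
J =
  [-4,  1,  0,  0,  0]
  [ 0, -4,  1,  0,  0]
  [ 0,  0, -4,  0,  0]
  [ 0,  0,  0, -4,  0]
  [ 0,  0,  0,  0, -4]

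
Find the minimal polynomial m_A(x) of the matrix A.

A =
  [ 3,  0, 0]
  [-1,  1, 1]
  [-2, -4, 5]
x^2 - 6*x + 9

The characteristic polynomial is χ_A(x) = (x - 3)^3, so the eigenvalues are known. The minimal polynomial is
  m_A(x) = Π_λ (x − λ)^{k_λ}
where k_λ is the size of the *largest* Jordan block for λ (equivalently, the smallest k with (A − λI)^k v = 0 for every generalised eigenvector v of λ).

  λ = 3: largest Jordan block has size 2, contributing (x − 3)^2

So m_A(x) = (x - 3)^2 = x^2 - 6*x + 9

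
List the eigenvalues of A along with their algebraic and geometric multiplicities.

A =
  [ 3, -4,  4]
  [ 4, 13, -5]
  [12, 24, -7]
λ = -1: alg = 1, geom = 1; λ = 5: alg = 2, geom = 1

Step 1 — factor the characteristic polynomial to read off the algebraic multiplicities:
  χ_A(x) = (x - 5)^2*(x + 1)

Step 2 — compute geometric multiplicities via the rank-nullity identity g(λ) = n − rank(A − λI):
  rank(A − (-1)·I) = 2, so dim ker(A − (-1)·I) = n − 2 = 1
  rank(A − (5)·I) = 2, so dim ker(A − (5)·I) = n − 2 = 1

Summary:
  λ = -1: algebraic multiplicity = 1, geometric multiplicity = 1
  λ = 5: algebraic multiplicity = 2, geometric multiplicity = 1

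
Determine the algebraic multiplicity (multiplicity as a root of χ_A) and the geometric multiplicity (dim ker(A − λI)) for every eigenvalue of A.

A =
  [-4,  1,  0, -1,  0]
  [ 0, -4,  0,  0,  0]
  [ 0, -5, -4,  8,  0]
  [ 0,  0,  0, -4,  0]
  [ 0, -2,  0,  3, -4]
λ = -4: alg = 5, geom = 3

Step 1 — factor the characteristic polynomial to read off the algebraic multiplicities:
  χ_A(x) = (x + 4)^5

Step 2 — compute geometric multiplicities via the rank-nullity identity g(λ) = n − rank(A − λI):
  rank(A − (-4)·I) = 2, so dim ker(A − (-4)·I) = n − 2 = 3

Summary:
  λ = -4: algebraic multiplicity = 5, geometric multiplicity = 3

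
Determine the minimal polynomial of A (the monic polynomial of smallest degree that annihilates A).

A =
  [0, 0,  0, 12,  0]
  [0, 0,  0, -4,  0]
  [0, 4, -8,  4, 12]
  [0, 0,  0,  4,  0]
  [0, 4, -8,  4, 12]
x^2 - 4*x

The characteristic polynomial is χ_A(x) = x^3*(x - 4)^2, so the eigenvalues are known. The minimal polynomial is
  m_A(x) = Π_λ (x − λ)^{k_λ}
where k_λ is the size of the *largest* Jordan block for λ (equivalently, the smallest k with (A − λI)^k v = 0 for every generalised eigenvector v of λ).

  λ = 0: largest Jordan block has size 1, contributing (x − 0)
  λ = 4: largest Jordan block has size 1, contributing (x − 4)

So m_A(x) = x*(x - 4) = x^2 - 4*x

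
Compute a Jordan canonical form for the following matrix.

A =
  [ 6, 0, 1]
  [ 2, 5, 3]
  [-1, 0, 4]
J_3(5)

The characteristic polynomial is
  det(x·I − A) = x^3 - 15*x^2 + 75*x - 125 = (x - 5)^3

Eigenvalues and multiplicities (the geometric multiplicity of λ is n − rank(A − λI), which equals the number of Jordan blocks for λ):
  λ = 5: algebraic multiplicity = 3, geometric multiplicity = 1

Determining the block sizes for each eigenvalue:
  λ = 5: one block (gm = 1), so the single block has size am = 3 → block sizes [3]

Assembling the blocks gives a Jordan form
J =
  [5, 1, 0]
  [0, 5, 1]
  [0, 0, 5]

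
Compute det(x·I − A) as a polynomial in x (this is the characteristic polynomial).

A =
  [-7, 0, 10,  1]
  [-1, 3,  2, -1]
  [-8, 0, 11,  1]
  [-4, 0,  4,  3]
x^4 - 10*x^3 + 36*x^2 - 54*x + 27

Expanding det(x·I − A) (e.g. by cofactor expansion or by noting that A is similar to its Jordan form J, which has the same characteristic polynomial as A) gives
  χ_A(x) = x^4 - 10*x^3 + 36*x^2 - 54*x + 27
which factors as (x - 3)^3*(x - 1). The eigenvalues (with algebraic multiplicities) are λ = 1 with multiplicity 1, λ = 3 with multiplicity 3.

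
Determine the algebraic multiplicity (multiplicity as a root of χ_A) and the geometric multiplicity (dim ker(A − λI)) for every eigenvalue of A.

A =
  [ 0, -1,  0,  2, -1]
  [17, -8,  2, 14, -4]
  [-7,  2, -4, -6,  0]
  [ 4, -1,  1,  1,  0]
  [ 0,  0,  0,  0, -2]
λ = -3: alg = 3, geom = 2; λ = -2: alg = 2, geom = 2

Step 1 — factor the characteristic polynomial to read off the algebraic multiplicities:
  χ_A(x) = (x + 2)^2*(x + 3)^3

Step 2 — compute geometric multiplicities via the rank-nullity identity g(λ) = n − rank(A − λI):
  rank(A − (-3)·I) = 3, so dim ker(A − (-3)·I) = n − 3 = 2
  rank(A − (-2)·I) = 3, so dim ker(A − (-2)·I) = n − 3 = 2

Summary:
  λ = -3: algebraic multiplicity = 3, geometric multiplicity = 2
  λ = -2: algebraic multiplicity = 2, geometric multiplicity = 2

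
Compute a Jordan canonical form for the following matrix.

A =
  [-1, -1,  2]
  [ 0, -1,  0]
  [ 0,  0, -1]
J_2(-1) ⊕ J_1(-1)

The characteristic polynomial is
  det(x·I − A) = x^3 + 3*x^2 + 3*x + 1 = (x + 1)^3

Eigenvalues and multiplicities (the geometric multiplicity of λ is n − rank(A − λI), which equals the number of Jordan blocks for λ):
  λ = -1: algebraic multiplicity = 3, geometric multiplicity = 2

Determining the block sizes for each eigenvalue:
  λ = -1: 2 blocks summing to 3 forces exactly one block of size 2 and the rest size 1 → block sizes [2, 1]

Assembling the blocks gives a Jordan form
J =
  [-1,  1,  0]
  [ 0, -1,  0]
  [ 0,  0, -1]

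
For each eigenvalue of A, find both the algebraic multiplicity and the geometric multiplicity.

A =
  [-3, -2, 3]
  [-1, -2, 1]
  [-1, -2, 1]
λ = -2: alg = 2, geom = 1; λ = 0: alg = 1, geom = 1

Step 1 — factor the characteristic polynomial to read off the algebraic multiplicities:
  χ_A(x) = x*(x + 2)^2

Step 2 — compute geometric multiplicities via the rank-nullity identity g(λ) = n − rank(A − λI):
  rank(A − (-2)·I) = 2, so dim ker(A − (-2)·I) = n − 2 = 1
  rank(A − (0)·I) = 2, so dim ker(A − (0)·I) = n − 2 = 1

Summary:
  λ = -2: algebraic multiplicity = 2, geometric multiplicity = 1
  λ = 0: algebraic multiplicity = 1, geometric multiplicity = 1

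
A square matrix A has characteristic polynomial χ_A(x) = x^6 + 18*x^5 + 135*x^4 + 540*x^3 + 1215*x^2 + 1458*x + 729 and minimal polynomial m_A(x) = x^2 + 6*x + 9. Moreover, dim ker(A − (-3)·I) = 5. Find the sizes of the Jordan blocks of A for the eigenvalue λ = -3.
Block sizes for λ = -3: [2, 1, 1, 1, 1]

Step 1 — from the characteristic polynomial, algebraic multiplicity of λ = -3 is 6. From dim ker(A − (-3)·I) = 5, there are exactly 5 Jordan blocks for λ = -3.
Step 2 — from the minimal polynomial, the factor (x + 3)^2 tells us the largest block for λ = -3 has size 2.
Step 3 — with total size 6, 5 blocks, and largest block 2, the block sizes (in nonincreasing order) are [2, 1, 1, 1, 1].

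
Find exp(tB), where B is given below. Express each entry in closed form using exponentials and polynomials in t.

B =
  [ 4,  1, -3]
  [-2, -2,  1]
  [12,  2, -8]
e^{tB} =
  [-t^2*exp(-2*t) + 6*t*exp(-2*t) + exp(-2*t), t*exp(-2*t), t^2*exp(-2*t)/2 - 3*t*exp(-2*t)]
  [-2*t*exp(-2*t), exp(-2*t), t*exp(-2*t)]
  [-2*t^2*exp(-2*t) + 12*t*exp(-2*t), 2*t*exp(-2*t), t^2*exp(-2*t) - 6*t*exp(-2*t) + exp(-2*t)]

Strategy: write B = P · J · P⁻¹ where J is a Jordan canonical form, so e^{tB} = P · e^{tJ} · P⁻¹, and e^{tJ} can be computed block-by-block.

B has Jordan form
J =
  [-2,  1,  0]
  [ 0, -2,  1]
  [ 0,  0, -2]
(up to reordering of blocks).

Per-block formulas:
  For a 3×3 Jordan block J_3(-2): exp(t · J_3(-2)) = e^(-2t)·(I + t·N + (t^2/2)·N^2), where N is the 3×3 nilpotent shift.

After assembling e^{tJ} and conjugating by P, we get:

e^{tB} =
  [-t^2*exp(-2*t) + 6*t*exp(-2*t) + exp(-2*t), t*exp(-2*t), t^2*exp(-2*t)/2 - 3*t*exp(-2*t)]
  [-2*t*exp(-2*t), exp(-2*t), t*exp(-2*t)]
  [-2*t^2*exp(-2*t) + 12*t*exp(-2*t), 2*t*exp(-2*t), t^2*exp(-2*t) - 6*t*exp(-2*t) + exp(-2*t)]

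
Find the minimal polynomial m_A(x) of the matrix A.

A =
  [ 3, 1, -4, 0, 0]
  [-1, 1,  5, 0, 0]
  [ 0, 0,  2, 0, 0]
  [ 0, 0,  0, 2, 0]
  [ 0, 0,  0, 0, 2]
x^3 - 6*x^2 + 12*x - 8

The characteristic polynomial is χ_A(x) = (x - 2)^5, so the eigenvalues are known. The minimal polynomial is
  m_A(x) = Π_λ (x − λ)^{k_λ}
where k_λ is the size of the *largest* Jordan block for λ (equivalently, the smallest k with (A − λI)^k v = 0 for every generalised eigenvector v of λ).

  λ = 2: largest Jordan block has size 3, contributing (x − 2)^3

So m_A(x) = (x - 2)^3 = x^3 - 6*x^2 + 12*x - 8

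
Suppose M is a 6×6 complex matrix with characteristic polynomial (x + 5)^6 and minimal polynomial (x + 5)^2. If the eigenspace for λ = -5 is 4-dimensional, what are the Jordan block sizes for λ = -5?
Block sizes for λ = -5: [2, 2, 1, 1]

Step 1 — from the characteristic polynomial, algebraic multiplicity of λ = -5 is 6. From dim ker(M − (-5)·I) = 4, there are exactly 4 Jordan blocks for λ = -5.
Step 2 — from the minimal polynomial, the factor (x + 5)^2 tells us the largest block for λ = -5 has size 2.
Step 3 — with total size 6, 4 blocks, and largest block 2, the block sizes (in nonincreasing order) are [2, 2, 1, 1].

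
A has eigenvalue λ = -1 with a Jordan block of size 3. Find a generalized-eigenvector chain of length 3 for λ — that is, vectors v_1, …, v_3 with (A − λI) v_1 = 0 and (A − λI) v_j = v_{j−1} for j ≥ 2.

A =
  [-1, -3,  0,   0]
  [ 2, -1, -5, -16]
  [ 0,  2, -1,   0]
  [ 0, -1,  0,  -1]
A Jordan chain for λ = -1 of length 3:
v_1 = (-6, 0, 4, -2)ᵀ
v_2 = (0, 2, 0, 0)ᵀ
v_3 = (1, 0, 0, 0)ᵀ

Let N = A − (-1)·I. We want v_3 with N^3 v_3 = 0 but N^2 v_3 ≠ 0; then v_{j-1} := N · v_j for j = 3, …, 2.

Pick v_3 = (1, 0, 0, 0)ᵀ.
Then v_2 = N · v_3 = (0, 2, 0, 0)ᵀ.
Then v_1 = N · v_2 = (-6, 0, 4, -2)ᵀ.

Sanity check: (A − (-1)·I) v_1 = (0, 0, 0, 0)ᵀ = 0. ✓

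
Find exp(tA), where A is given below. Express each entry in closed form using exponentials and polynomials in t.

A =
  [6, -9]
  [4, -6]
e^{tA} =
  [6*t + 1, -9*t]
  [4*t, 1 - 6*t]

Strategy: write A = P · J · P⁻¹ where J is a Jordan canonical form, so e^{tA} = P · e^{tJ} · P⁻¹, and e^{tJ} can be computed block-by-block.

A has Jordan form
J =
  [0, 1]
  [0, 0]
(up to reordering of blocks).

Per-block formulas:
  For a 2×2 Jordan block J_2(0): exp(t · J_2(0)) = e^(0t)·(I + t·N), where N is the 2×2 nilpotent shift.

After assembling e^{tJ} and conjugating by P, we get:

e^{tA} =
  [6*t + 1, -9*t]
  [4*t, 1 - 6*t]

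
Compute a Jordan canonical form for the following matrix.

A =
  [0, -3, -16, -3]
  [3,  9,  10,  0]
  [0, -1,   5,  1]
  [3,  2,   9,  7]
J_1(3) ⊕ J_3(6)

The characteristic polynomial is
  det(x·I − A) = x^4 - 21*x^3 + 162*x^2 - 540*x + 648 = (x - 6)^3*(x - 3)

Eigenvalues and multiplicities (the geometric multiplicity of λ is n − rank(A − λI), which equals the number of Jordan blocks for λ):
  λ = 3: algebraic multiplicity = 1, geometric multiplicity = 1
  λ = 6: algebraic multiplicity = 3, geometric multiplicity = 1

Determining the block sizes for each eigenvalue:
  λ = 3: one block (gm = 1), so the single block has size am = 1 → block sizes [1]
  λ = 6: one block (gm = 1), so the single block has size am = 3 → block sizes [3]

Assembling the blocks gives a Jordan form
J =
  [3, 0, 0, 0]
  [0, 6, 1, 0]
  [0, 0, 6, 1]
  [0, 0, 0, 6]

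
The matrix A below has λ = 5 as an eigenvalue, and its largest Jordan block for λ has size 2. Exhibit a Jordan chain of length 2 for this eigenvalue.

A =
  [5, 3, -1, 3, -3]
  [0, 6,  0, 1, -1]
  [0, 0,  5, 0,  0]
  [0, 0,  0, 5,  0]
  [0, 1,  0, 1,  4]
A Jordan chain for λ = 5 of length 2:
v_1 = (3, 1, 0, 0, 1)ᵀ
v_2 = (0, 1, 0, 0, 0)ᵀ

Let N = A − (5)·I. We want v_2 with N^2 v_2 = 0 but N^1 v_2 ≠ 0; then v_{j-1} := N · v_j for j = 2, …, 2.

Pick v_2 = (0, 1, 0, 0, 0)ᵀ.
Then v_1 = N · v_2 = (3, 1, 0, 0, 1)ᵀ.

Sanity check: (A − (5)·I) v_1 = (0, 0, 0, 0, 0)ᵀ = 0. ✓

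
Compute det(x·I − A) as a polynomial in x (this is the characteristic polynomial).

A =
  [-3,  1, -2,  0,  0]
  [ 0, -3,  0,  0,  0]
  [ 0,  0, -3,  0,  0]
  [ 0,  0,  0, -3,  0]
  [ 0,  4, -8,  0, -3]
x^5 + 15*x^4 + 90*x^3 + 270*x^2 + 405*x + 243

Expanding det(x·I − A) (e.g. by cofactor expansion or by noting that A is similar to its Jordan form J, which has the same characteristic polynomial as A) gives
  χ_A(x) = x^5 + 15*x^4 + 90*x^3 + 270*x^2 + 405*x + 243
which factors as (x + 3)^5. The eigenvalues (with algebraic multiplicities) are λ = -3 with multiplicity 5.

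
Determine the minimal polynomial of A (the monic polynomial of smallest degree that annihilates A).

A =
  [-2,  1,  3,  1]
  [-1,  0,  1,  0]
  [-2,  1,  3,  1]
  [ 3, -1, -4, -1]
x^2

The characteristic polynomial is χ_A(x) = x^4, so the eigenvalues are known. The minimal polynomial is
  m_A(x) = Π_λ (x − λ)^{k_λ}
where k_λ is the size of the *largest* Jordan block for λ (equivalently, the smallest k with (A − λI)^k v = 0 for every generalised eigenvector v of λ).

  λ = 0: largest Jordan block has size 2, contributing (x − 0)^2

So m_A(x) = x^2 = x^2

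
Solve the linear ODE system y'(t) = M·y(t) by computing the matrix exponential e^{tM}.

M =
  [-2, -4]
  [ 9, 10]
e^{tM} =
  [-6*t*exp(4*t) + exp(4*t), -4*t*exp(4*t)]
  [9*t*exp(4*t), 6*t*exp(4*t) + exp(4*t)]

Strategy: write M = P · J · P⁻¹ where J is a Jordan canonical form, so e^{tM} = P · e^{tJ} · P⁻¹, and e^{tJ} can be computed block-by-block.

M has Jordan form
J =
  [4, 1]
  [0, 4]
(up to reordering of blocks).

Per-block formulas:
  For a 2×2 Jordan block J_2(4): exp(t · J_2(4)) = e^(4t)·(I + t·N), where N is the 2×2 nilpotent shift.

After assembling e^{tJ} and conjugating by P, we get:

e^{tM} =
  [-6*t*exp(4*t) + exp(4*t), -4*t*exp(4*t)]
  [9*t*exp(4*t), 6*t*exp(4*t) + exp(4*t)]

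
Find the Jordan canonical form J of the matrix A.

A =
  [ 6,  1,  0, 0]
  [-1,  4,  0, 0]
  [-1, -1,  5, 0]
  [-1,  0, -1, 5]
J_2(5) ⊕ J_2(5)

The characteristic polynomial is
  det(x·I − A) = x^4 - 20*x^3 + 150*x^2 - 500*x + 625 = (x - 5)^4

Eigenvalues and multiplicities (the geometric multiplicity of λ is n − rank(A − λI), which equals the number of Jordan blocks for λ):
  λ = 5: algebraic multiplicity = 4, geometric multiplicity = 2

Determining the block sizes for each eigenvalue:
  λ = 5: with am = 4 and gm = 2, the partition is not yet determined (e.g. several partitions of 4 into 2 parts exist). Let N = A − (5)·I. Computing rank(N^1) = 2, rank(N^2) = 0; the number of blocks of size ≥ j is rank(N^{j−1}) − rank(N^j), giving [2, 2]. So we have 2 block(s) of size 2 → block sizes [2, 2]

Assembling the blocks gives a Jordan form
J =
  [5, 1, 0, 0]
  [0, 5, 0, 0]
  [0, 0, 5, 1]
  [0, 0, 0, 5]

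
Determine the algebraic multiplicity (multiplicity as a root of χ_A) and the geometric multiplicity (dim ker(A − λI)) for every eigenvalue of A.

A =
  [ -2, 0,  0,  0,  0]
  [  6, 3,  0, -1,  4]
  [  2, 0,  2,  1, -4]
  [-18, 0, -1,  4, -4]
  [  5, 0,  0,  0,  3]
λ = -2: alg = 1, geom = 1; λ = 3: alg = 4, geom = 2

Step 1 — factor the characteristic polynomial to read off the algebraic multiplicities:
  χ_A(x) = (x - 3)^4*(x + 2)

Step 2 — compute geometric multiplicities via the rank-nullity identity g(λ) = n − rank(A − λI):
  rank(A − (-2)·I) = 4, so dim ker(A − (-2)·I) = n − 4 = 1
  rank(A − (3)·I) = 3, so dim ker(A − (3)·I) = n − 3 = 2

Summary:
  λ = -2: algebraic multiplicity = 1, geometric multiplicity = 1
  λ = 3: algebraic multiplicity = 4, geometric multiplicity = 2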